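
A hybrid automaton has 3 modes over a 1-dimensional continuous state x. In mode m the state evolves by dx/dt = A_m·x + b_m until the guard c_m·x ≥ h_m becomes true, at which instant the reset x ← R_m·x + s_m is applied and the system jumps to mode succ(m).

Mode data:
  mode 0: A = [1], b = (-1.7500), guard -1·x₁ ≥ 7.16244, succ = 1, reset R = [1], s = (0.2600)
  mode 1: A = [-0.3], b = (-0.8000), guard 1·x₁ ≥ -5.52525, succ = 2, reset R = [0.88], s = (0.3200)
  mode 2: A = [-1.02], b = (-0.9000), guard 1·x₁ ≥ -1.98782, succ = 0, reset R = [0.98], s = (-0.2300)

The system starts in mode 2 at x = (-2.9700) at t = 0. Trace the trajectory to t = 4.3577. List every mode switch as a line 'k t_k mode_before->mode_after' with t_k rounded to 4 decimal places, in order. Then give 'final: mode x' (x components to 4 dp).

1 0.6233 2->0
2 1.4426 0->1
3 2.7534 1->2
4 3.9271 2->0
final: 0 -4.2921

Mode 2: guard c·x = -1.9878 hit at Δt = 0.6233 (t = 0.6233), x⁻ = (-1.9878) → reset → x⁺ = (-2.1781), jump to mode 0
Mode 0: guard c·x = 7.1624 hit at Δt = 0.8193 (t = 1.4426), x⁻ = (-7.1624) → reset → x⁺ = (-6.9024), jump to mode 1
Mode 1: guard c·x = -5.5252 hit at Δt = 1.3108 (t = 2.7534), x⁻ = (-5.5253) → reset → x⁺ = (-4.5422), jump to mode 2
Mode 2: guard c·x = -1.9878 hit at Δt = 1.1737 (t = 3.9271), x⁻ = (-1.9878) → reset → x⁺ = (-2.1781), jump to mode 0
Mode 0: flow for 0.4306 to horizon, guard not reached → x = (-4.2921)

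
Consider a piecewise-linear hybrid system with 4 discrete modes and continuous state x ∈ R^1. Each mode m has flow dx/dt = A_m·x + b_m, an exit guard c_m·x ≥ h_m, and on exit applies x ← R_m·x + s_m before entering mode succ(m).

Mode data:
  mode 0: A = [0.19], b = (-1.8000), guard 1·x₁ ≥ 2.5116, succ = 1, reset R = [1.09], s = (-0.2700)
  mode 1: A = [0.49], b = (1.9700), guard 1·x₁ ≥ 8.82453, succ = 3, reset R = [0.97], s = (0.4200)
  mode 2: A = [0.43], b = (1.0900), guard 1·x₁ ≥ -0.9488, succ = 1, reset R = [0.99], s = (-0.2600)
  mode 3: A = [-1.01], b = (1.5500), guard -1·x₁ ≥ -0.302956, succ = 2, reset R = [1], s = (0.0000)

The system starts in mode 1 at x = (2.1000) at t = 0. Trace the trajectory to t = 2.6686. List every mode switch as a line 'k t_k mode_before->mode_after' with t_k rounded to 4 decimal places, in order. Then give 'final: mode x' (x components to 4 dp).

1 1.5129 1->3
final: 3 3.8517

Mode 1: guard c·x = 8.8245 hit at Δt = 1.5129 (t = 1.5129), x⁻ = (8.8245) → reset → x⁺ = (8.9798), jump to mode 3
Mode 3: flow for 1.1557 to horizon, guard not reached → x = (3.8517)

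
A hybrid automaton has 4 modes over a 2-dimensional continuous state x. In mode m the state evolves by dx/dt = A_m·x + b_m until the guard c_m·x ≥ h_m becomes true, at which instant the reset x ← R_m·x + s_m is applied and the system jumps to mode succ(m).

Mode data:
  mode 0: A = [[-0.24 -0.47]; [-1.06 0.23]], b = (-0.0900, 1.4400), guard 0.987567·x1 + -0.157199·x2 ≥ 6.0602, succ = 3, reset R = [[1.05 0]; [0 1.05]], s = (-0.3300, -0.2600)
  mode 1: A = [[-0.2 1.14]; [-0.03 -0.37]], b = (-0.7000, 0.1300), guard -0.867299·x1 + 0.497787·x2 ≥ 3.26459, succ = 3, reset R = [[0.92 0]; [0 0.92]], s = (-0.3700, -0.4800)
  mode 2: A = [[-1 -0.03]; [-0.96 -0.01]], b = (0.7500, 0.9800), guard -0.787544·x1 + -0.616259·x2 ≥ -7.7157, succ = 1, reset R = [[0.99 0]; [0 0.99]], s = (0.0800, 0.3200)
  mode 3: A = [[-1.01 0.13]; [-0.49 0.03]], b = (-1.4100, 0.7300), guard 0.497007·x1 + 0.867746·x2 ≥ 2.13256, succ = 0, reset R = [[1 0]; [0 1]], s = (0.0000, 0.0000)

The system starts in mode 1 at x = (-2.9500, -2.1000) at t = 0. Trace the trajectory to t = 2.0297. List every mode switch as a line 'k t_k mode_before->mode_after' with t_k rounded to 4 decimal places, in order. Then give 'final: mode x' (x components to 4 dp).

Mode 1: guard c·x = 3.2646 hit at Δt = 0.8444 (t = 0.8444), x⁻ = (-4.5435, -1.3580) → reset → x⁺ = (-4.5500, -1.7294), jump to mode 3
Mode 3: flow for 1.1853 to horizon, guard not reached → x = (-2.3479, 1.0251)

1 0.8444 1->3
final: 3 -2.3479 1.0251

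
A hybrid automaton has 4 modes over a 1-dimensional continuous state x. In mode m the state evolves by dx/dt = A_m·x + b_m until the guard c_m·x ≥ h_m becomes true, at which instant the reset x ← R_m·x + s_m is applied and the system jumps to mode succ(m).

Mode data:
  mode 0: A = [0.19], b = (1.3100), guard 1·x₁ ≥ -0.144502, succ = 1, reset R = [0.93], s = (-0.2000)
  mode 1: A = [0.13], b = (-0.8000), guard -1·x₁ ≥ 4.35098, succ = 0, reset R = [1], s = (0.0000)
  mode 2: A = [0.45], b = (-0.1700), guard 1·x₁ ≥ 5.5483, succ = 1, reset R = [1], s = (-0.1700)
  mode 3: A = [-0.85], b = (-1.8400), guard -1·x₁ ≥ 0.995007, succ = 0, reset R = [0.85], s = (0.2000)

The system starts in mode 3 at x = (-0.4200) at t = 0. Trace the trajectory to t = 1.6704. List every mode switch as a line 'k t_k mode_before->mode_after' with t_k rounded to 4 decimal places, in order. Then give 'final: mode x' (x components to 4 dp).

1 0.4704 3->0
2 0.8765 0->1
final: 1 -1.0398

Mode 3: guard c·x = 0.9950 hit at Δt = 0.4704 (t = 0.4704), x⁻ = (-0.9950) → reset → x⁺ = (-0.6458), jump to mode 0
Mode 0: guard c·x = -0.1445 hit at Δt = 0.4061 (t = 0.8765), x⁻ = (-0.1445) → reset → x⁺ = (-0.3344), jump to mode 1
Mode 1: flow for 0.7939 to horizon, guard not reached → x = (-1.0398)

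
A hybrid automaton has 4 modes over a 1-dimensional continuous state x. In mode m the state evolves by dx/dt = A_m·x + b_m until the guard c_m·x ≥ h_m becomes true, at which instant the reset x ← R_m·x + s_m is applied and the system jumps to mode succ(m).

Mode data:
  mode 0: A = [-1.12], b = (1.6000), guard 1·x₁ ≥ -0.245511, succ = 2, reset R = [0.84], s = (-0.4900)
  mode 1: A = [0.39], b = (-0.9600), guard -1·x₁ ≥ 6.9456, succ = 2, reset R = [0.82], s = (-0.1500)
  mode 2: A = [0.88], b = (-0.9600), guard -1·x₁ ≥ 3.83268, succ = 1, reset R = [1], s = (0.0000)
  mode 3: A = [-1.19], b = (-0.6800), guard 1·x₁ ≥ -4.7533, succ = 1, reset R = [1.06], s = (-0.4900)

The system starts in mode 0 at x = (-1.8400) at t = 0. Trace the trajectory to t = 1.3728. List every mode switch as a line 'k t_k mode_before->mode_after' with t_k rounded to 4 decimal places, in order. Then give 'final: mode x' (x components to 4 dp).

Mode 0: guard c·x = -0.2455 hit at Δt = 0.5974 (t = 0.5974), x⁻ = (-0.2455) → reset → x⁺ = (-0.6962), jump to mode 2
Mode 2: flow for 0.7754 to horizon, guard not reached → x = (-2.4450)

1 0.5974 0->2
final: 2 -2.4450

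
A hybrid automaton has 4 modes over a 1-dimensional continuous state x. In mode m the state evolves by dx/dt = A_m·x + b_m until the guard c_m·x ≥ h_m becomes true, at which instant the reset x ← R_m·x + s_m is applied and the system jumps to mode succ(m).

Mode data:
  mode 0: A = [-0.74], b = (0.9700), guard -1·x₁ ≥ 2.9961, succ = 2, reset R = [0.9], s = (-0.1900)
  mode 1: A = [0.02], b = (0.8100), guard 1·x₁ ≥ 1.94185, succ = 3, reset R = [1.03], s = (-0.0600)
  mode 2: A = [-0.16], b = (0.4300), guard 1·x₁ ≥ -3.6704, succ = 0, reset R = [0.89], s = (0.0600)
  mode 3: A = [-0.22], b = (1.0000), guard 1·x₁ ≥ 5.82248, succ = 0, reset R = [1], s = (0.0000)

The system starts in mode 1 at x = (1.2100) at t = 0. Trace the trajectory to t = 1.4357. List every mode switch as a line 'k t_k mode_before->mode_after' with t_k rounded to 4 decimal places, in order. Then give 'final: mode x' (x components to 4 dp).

1 0.8697 1->3
final: 3 2.2451

Mode 1: guard c·x = 1.9419 hit at Δt = 0.8697 (t = 0.8697), x⁻ = (1.9418) → reset → x⁺ = (1.9401), jump to mode 3
Mode 3: flow for 0.5660 to horizon, guard not reached → x = (2.2451)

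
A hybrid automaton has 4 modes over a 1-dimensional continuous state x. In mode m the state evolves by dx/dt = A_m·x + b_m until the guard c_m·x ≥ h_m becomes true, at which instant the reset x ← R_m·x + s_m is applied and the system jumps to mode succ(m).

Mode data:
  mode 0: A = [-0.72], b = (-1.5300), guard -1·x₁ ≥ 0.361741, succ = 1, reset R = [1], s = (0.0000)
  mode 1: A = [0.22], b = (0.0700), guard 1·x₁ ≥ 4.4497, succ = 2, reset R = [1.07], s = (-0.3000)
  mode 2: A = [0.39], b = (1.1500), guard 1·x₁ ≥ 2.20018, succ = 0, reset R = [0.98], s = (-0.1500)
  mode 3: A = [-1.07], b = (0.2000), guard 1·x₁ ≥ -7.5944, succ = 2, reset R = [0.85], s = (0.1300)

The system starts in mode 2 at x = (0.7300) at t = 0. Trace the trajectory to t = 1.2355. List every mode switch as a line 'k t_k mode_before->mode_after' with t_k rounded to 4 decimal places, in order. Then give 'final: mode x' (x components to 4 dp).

1 0.8621 2->0
final: 0 1.0323

Mode 2: guard c·x = 2.2002 hit at Δt = 0.8621 (t = 0.8621), x⁻ = (2.2002) → reset → x⁺ = (2.0062), jump to mode 0
Mode 0: flow for 0.3734 to horizon, guard not reached → x = (1.0323)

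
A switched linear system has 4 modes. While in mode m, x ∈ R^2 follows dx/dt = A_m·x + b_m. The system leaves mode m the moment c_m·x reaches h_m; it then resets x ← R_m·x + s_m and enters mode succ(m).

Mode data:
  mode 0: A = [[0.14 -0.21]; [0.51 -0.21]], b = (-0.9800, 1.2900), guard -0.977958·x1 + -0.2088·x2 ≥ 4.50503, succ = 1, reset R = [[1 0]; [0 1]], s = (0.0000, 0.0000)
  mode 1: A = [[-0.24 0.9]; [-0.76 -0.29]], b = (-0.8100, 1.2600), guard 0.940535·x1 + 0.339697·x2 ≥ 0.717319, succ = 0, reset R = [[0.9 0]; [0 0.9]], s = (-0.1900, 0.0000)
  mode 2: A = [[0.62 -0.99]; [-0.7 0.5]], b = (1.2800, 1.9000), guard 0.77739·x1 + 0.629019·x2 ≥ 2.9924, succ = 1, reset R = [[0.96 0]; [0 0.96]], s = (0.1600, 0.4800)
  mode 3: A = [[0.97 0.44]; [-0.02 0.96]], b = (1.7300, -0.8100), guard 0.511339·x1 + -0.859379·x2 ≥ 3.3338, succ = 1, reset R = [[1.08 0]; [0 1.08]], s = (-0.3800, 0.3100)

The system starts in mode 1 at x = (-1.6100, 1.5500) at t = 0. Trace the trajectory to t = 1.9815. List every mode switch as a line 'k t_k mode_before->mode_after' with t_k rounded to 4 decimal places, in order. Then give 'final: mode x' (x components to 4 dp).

1 0.9214 1->0
final: 0 -2.2304 2.5937

Mode 1: guard c·x = 0.7173 hit at Δt = 0.9214 (t = 0.9214), x⁻ = (-0.2465, 2.7941) → reset → x⁺ = (-0.4118, 2.5147), jump to mode 0
Mode 0: flow for 1.0601 to horizon, guard not reached → x = (-2.2304, 2.5937)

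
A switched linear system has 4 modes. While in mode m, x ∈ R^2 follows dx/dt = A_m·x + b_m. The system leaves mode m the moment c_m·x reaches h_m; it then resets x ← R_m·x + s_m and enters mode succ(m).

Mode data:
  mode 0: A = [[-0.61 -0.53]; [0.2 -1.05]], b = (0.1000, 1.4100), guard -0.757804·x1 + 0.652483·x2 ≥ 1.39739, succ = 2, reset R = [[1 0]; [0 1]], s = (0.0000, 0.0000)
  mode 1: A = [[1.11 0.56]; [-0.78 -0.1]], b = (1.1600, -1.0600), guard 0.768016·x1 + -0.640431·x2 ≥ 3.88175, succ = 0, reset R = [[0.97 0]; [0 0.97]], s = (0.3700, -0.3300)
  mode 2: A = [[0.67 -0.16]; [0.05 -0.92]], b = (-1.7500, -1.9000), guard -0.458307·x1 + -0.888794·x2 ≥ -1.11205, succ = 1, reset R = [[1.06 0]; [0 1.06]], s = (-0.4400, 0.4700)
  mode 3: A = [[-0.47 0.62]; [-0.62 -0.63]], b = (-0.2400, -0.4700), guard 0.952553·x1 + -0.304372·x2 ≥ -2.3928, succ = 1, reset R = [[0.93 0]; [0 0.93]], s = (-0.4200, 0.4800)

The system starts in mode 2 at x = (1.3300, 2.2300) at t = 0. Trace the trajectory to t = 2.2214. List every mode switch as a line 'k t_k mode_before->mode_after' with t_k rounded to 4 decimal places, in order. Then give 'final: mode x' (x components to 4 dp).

1 0.4289 2->1
2 1.4560 1->0
final: 0 2.8243 0.3834

Mode 2: guard c·x = -1.1120 hit at Δt = 0.4289 (t = 0.4289), x⁻ = (0.7818, 0.8481) → reset → x⁺ = (0.3887, 1.3689), jump to mode 1
Mode 1: guard c·x = 3.8817 hit at Δt = 1.0271 (t = 1.4560), x⁻ = (3.9560, -1.3170) → reset → x⁺ = (4.2073, -1.6075), jump to mode 0
Mode 0: flow for 0.7654 to horizon, guard not reached → x = (2.8243, 0.3834)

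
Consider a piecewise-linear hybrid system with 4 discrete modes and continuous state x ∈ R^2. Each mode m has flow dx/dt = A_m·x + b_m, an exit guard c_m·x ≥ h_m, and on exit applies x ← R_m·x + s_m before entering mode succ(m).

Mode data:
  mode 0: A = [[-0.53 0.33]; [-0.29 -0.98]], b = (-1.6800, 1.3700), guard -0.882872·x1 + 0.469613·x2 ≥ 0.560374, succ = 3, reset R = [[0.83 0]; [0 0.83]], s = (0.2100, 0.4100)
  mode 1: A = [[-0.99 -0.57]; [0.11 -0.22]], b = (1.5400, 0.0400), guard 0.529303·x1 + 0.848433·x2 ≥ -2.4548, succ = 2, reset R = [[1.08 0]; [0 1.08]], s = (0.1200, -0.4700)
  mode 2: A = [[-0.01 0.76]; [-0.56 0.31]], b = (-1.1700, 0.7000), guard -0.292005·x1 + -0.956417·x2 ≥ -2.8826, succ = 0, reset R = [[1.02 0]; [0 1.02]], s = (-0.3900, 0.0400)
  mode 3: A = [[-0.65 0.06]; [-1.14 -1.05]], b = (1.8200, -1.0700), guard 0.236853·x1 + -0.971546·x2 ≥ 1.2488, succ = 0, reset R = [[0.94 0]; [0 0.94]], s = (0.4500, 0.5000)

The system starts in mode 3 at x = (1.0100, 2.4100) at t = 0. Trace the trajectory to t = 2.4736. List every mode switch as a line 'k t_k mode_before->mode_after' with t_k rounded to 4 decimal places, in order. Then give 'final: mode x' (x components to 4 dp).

Mode 3: guard c·x = 1.2488 hit at Δt = 0.9549 (t = 0.9549), x⁻ = (1.8562, -0.8329) → reset → x⁺ = (2.1948, -0.2829), jump to mode 0
Mode 0: guard c·x = 0.5604 hit at Δt = 1.1981 (t = 2.1530), x⁻ = (-0.2320, 0.7571) → reset → x⁺ = (0.0174, 1.0384), jump to mode 3
Mode 3: flow for 0.3206 to horizon, guard not reached → x = (0.5527, 0.3540)

1 0.9549 3->0
2 2.1530 0->3
final: 3 0.5527 0.3540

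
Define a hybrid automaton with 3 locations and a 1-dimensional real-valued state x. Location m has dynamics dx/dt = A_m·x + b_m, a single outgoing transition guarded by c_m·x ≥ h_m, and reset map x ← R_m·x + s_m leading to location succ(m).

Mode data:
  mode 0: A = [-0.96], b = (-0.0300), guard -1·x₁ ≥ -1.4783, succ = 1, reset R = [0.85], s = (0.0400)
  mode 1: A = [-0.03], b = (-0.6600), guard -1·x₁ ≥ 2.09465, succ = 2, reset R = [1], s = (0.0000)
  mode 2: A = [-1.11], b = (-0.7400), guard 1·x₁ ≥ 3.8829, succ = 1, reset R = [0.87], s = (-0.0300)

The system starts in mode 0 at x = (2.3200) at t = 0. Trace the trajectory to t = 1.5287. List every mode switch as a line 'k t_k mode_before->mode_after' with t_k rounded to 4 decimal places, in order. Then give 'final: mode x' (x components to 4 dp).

Mode 0: guard c·x = -1.4783 hit at Δt = 0.4616 (t = 0.4616), x⁻ = (1.4783) → reset → x⁺ = (1.2966), jump to mode 1
Mode 1: flow for 1.0671 to horizon, guard not reached → x = (0.5626)

1 0.4616 0->1
final: 1 0.5626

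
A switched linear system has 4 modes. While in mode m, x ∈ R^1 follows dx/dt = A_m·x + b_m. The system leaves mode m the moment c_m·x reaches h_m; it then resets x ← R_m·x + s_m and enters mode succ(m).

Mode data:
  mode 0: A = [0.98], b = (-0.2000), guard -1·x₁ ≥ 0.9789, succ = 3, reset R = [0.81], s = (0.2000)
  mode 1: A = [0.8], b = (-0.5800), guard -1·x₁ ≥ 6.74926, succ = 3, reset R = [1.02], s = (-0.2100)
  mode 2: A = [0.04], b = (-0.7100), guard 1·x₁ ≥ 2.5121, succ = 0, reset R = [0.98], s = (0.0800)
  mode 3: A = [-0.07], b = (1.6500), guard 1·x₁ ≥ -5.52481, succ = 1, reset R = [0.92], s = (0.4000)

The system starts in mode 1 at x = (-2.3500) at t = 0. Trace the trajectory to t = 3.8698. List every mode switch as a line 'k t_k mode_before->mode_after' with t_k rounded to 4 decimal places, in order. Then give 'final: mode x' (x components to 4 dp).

1 1.1102 1->3
2 1.8607 3->1
3 2.2652 1->3
4 3.0157 3->1
5 3.4202 1->3
final: 3 -6.1443

Mode 1: guard c·x = 6.7493 hit at Δt = 1.1102 (t = 1.1102), x⁻ = (-6.7493) → reset → x⁺ = (-7.0942), jump to mode 3
Mode 3: guard c·x = -5.5248 hit at Δt = 0.7505 (t = 1.8607), x⁻ = (-5.5248) → reset → x⁺ = (-4.6828), jump to mode 1
Mode 1: guard c·x = 6.7493 hit at Δt = 0.4045 (t = 2.2652), x⁻ = (-6.7493) → reset → x⁺ = (-7.0942), jump to mode 3
Mode 3: guard c·x = -5.5248 hit at Δt = 0.7505 (t = 3.0157), x⁻ = (-5.5248) → reset → x⁺ = (-4.6828), jump to mode 1
Mode 1: guard c·x = 6.7493 hit at Δt = 0.4045 (t = 3.4202), x⁻ = (-6.7493) → reset → x⁺ = (-7.0942), jump to mode 3
Mode 3: flow for 0.4496 to horizon, guard not reached → x = (-6.1443)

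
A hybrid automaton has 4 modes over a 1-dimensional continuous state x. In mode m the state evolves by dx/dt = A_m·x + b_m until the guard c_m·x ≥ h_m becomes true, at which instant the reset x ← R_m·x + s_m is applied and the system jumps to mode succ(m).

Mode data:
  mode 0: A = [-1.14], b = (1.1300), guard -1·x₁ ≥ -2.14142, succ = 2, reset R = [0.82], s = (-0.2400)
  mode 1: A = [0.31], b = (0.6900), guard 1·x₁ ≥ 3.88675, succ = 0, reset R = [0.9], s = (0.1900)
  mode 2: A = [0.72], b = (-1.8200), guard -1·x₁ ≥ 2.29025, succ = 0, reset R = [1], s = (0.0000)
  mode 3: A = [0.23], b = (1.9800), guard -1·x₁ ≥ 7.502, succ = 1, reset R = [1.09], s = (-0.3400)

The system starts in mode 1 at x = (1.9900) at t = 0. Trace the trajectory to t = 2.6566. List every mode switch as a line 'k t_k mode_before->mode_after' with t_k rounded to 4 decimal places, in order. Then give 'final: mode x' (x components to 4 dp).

1 1.1984 1->0
2 1.9459 0->2
final: 2 0.8399

Mode 1: guard c·x = 3.8868 hit at Δt = 1.1984 (t = 1.1984), x⁻ = (3.8867) → reset → x⁺ = (3.6881), jump to mode 0
Mode 0: guard c·x = -2.1414 hit at Δt = 0.7475 (t = 1.9459), x⁻ = (2.1414) → reset → x⁺ = (1.5160), jump to mode 2
Mode 2: flow for 0.7107 to horizon, guard not reached → x = (0.8399)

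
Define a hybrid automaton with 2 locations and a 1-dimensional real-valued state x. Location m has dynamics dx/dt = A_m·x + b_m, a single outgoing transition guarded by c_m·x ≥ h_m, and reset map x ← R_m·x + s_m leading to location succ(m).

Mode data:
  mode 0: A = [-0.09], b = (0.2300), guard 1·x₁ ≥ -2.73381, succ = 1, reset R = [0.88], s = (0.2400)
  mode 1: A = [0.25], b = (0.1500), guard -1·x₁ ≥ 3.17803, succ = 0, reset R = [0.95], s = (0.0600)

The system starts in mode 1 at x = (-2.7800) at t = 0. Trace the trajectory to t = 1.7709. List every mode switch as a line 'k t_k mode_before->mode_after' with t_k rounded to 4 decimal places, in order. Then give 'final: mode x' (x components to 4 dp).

Mode 1: guard c·x = 3.1780 hit at Δt = 0.6708 (t = 0.6708), x⁻ = (-3.1780) → reset → x⁺ = (-2.9591), jump to mode 0
Mode 0: guard c·x = -2.7338 hit at Δt = 0.4635 (t = 1.1343), x⁻ = (-2.7338) → reset → x⁺ = (-2.1658), jump to mode 1
Mode 1: flow for 0.6366 to horizon, guard not reached → x = (-2.4359)

1 0.6708 1->0
2 1.1343 0->1
final: 1 -2.4359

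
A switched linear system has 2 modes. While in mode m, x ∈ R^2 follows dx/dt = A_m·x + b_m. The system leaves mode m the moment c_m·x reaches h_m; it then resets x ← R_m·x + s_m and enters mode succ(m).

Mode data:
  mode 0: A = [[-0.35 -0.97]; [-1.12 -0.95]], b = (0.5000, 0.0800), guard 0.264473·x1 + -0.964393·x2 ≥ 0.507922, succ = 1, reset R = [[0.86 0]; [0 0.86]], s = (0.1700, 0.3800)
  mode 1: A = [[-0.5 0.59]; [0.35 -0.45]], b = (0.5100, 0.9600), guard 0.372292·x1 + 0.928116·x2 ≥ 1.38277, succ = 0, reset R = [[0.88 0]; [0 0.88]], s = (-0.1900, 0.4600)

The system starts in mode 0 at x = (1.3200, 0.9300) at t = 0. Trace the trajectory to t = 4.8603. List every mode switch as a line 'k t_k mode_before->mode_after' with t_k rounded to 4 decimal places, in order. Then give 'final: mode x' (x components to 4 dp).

Mode 0: guard c·x = 0.5079 hit at Δt = 0.7496 (t = 0.7496), x⁻ = (1.1764, -0.2041) → reset → x⁺ = (1.1817, 0.2045), jump to mode 1
Mode 1: guard c·x = 1.3828 hit at Δt = 0.6632 (t = 1.4128), x⁻ = (1.3406, 0.9521) → reset → x⁺ = (0.9897, 1.2979), jump to mode 0
Mode 0: guard c·x = 0.5079 hit at Δt = 1.4791 (t = 2.8919), x⁻ = (0.8732, -0.2872) → reset → x⁺ = (0.9210, 0.1330), jump to mode 1
Mode 1: guard c·x = 1.3828 hit at Δt = 0.8274 (t = 3.7193), x⁻ = (1.2025, 1.0075) → reset → x⁺ = (0.8682, 1.3466), jump to mode 0
Mode 0: flow for 1.1410 to horizon, guard not reached → x = (0.5740, 0.0595)

1 0.7496 0->1
2 1.4128 1->0
3 2.8919 0->1
4 3.7193 1->0
final: 0 0.5740 0.0595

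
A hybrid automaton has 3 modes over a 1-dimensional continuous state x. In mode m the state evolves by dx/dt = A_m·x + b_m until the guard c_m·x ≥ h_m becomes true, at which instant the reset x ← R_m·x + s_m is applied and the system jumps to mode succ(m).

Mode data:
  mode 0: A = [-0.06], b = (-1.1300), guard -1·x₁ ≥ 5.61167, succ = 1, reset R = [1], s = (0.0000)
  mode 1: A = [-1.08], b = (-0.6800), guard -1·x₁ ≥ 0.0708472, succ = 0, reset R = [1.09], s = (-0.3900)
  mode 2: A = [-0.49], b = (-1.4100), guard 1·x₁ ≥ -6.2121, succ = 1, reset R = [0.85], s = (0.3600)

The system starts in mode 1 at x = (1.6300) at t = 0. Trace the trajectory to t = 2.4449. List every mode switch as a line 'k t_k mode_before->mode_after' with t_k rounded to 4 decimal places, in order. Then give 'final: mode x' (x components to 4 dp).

Mode 1: guard c·x = 0.0708 hit at Δt = 1.2937 (t = 1.2937), x⁻ = (-0.0708) → reset → x⁺ = (-0.4672), jump to mode 0
Mode 0: flow for 1.1512 to horizon, guard not reached → x = (-1.6930)

1 1.2937 1->0
final: 0 -1.6930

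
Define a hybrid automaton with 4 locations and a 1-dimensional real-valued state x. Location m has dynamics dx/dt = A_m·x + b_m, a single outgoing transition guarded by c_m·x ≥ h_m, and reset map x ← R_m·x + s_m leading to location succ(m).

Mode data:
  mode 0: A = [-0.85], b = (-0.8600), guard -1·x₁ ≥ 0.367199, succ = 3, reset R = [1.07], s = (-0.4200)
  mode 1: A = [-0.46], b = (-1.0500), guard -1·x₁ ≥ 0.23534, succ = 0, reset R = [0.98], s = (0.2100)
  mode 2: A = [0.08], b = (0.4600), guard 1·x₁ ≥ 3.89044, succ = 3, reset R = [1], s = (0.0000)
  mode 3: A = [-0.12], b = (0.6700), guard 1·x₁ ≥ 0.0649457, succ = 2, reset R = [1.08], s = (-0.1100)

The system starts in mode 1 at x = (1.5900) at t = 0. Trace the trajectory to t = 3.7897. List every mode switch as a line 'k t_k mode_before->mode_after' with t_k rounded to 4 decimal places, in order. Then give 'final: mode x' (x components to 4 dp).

Mode 1: guard c·x = 0.2353 hit at Δt = 1.3857 (t = 1.3857), x⁻ = (-0.2353) → reset → x⁺ = (-0.0206), jump to mode 0
Mode 0: guard c·x = 0.3672 hit at Δt = 0.5062 (t = 1.8919), x⁻ = (-0.3672) → reset → x⁺ = (-0.8129), jump to mode 3
Mode 3: guard c·x = 0.0649 hit at Δt = 1.2302 (t = 3.1221), x⁻ = (0.0649) → reset → x⁺ = (-0.0399), jump to mode 2
Mode 2: flow for 0.6676 to horizon, guard not reached → x = (0.2734)

1 1.3857 1->0
2 1.8919 0->3
3 3.1221 3->2
final: 2 0.2734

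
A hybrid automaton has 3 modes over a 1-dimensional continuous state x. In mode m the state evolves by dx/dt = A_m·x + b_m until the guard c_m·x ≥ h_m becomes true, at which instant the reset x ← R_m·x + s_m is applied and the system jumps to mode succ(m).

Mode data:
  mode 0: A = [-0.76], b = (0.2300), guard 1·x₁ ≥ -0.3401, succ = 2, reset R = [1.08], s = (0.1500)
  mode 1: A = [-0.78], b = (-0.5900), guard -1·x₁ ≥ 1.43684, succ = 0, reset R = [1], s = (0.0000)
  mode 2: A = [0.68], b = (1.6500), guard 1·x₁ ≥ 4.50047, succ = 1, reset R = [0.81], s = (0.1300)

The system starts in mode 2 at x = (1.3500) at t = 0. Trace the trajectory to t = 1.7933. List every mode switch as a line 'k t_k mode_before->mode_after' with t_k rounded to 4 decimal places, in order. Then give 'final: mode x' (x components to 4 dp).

1 0.8921 2->1
final: 1 1.4874

Mode 2: guard c·x = 4.5005 hit at Δt = 0.8921 (t = 0.8921), x⁻ = (4.5005) → reset → x⁺ = (3.7754), jump to mode 1
Mode 1: flow for 0.9012 to horizon, guard not reached → x = (1.4874)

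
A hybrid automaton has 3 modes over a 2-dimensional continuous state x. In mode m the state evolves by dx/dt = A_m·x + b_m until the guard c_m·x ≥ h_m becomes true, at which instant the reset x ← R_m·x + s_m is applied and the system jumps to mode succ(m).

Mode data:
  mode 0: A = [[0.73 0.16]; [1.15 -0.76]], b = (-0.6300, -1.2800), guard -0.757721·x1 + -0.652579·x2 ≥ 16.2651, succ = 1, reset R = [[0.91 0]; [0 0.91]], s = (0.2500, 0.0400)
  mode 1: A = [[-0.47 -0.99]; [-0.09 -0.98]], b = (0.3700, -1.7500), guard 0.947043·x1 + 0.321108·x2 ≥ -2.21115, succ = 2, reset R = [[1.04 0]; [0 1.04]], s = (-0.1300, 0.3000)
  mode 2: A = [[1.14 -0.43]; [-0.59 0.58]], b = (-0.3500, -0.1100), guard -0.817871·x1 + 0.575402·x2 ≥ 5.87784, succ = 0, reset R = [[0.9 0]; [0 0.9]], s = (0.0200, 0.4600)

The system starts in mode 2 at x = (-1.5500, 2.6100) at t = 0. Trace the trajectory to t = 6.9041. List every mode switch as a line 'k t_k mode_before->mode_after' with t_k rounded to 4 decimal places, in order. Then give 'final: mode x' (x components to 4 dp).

1 0.5237 2->0
2 2.1032 0->1
3 3.5067 1->2
4 5.9280 2->0
5 6.5738 0->1
final: 1 -8.7651 -5.7297

Mode 2: guard c·x = 5.8778 hit at Δt = 0.5237 (t = 0.5237), x⁻ = (-4.0866, 4.4065) → reset → x⁺ = (-3.6579, 4.4259), jump to mode 0
Mode 0: guard c·x = 16.2651 hit at Δt = 1.5795 (t = 2.1032), x⁻ = (-13.8383, -8.8564) → reset → x⁺ = (-12.3429, -8.0193), jump to mode 1
Mode 1: guard c·x = -2.2111 hit at Δt = 1.4035 (t = 3.5067), x⁻ = (-1.3004, -3.0507) → reset → x⁺ = (-1.4824, -2.8727), jump to mode 2
Mode 2: guard c·x = 5.8778 hit at Δt = 2.4213 (t = 5.9280), x⁻ = (-9.0873, -2.7015) → reset → x⁺ = (-8.1586, -1.9713), jump to mode 0
Mode 0: guard c·x = 16.2651 hit at Δt = 0.6458 (t = 6.5738), x⁻ = (-14.2289, -8.4029) → reset → x⁺ = (-12.6983, -7.6067), jump to mode 1
Mode 1: flow for 0.3303 to horizon, guard not reached → x = (-8.7651, -5.7297)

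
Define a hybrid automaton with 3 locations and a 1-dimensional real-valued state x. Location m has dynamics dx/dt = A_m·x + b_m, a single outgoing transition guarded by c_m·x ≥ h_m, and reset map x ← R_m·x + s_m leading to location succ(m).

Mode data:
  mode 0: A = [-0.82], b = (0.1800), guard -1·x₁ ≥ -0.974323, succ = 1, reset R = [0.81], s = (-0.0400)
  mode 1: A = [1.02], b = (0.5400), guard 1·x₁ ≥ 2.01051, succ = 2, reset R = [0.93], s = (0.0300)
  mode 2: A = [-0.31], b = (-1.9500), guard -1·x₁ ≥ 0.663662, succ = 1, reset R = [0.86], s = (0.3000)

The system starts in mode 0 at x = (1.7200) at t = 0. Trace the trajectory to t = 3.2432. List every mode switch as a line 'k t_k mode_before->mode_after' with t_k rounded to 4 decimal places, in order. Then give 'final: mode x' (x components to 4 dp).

Mode 0: guard c·x = -0.9743 hit at Δt = 0.8379 (t = 0.8379), x⁻ = (0.9743) → reset → x⁺ = (0.7492), jump to mode 1
Mode 1: guard c·x = 2.0105 hit at Δt = 0.6729 (t = 1.5108), x⁻ = (2.0105) → reset → x⁺ = (1.8998), jump to mode 2
Mode 2: guard c·x = 0.6637 hit at Δt = 1.2110 (t = 2.7218), x⁻ = (-0.6637) → reset → x⁺ = (-0.2707), jump to mode 1
Mode 1: flow for 0.5214 to horizon, guard not reached → x = (-0.0892)

1 0.8379 0->1
2 1.5108 1->2
3 2.7218 2->1
final: 1 -0.0892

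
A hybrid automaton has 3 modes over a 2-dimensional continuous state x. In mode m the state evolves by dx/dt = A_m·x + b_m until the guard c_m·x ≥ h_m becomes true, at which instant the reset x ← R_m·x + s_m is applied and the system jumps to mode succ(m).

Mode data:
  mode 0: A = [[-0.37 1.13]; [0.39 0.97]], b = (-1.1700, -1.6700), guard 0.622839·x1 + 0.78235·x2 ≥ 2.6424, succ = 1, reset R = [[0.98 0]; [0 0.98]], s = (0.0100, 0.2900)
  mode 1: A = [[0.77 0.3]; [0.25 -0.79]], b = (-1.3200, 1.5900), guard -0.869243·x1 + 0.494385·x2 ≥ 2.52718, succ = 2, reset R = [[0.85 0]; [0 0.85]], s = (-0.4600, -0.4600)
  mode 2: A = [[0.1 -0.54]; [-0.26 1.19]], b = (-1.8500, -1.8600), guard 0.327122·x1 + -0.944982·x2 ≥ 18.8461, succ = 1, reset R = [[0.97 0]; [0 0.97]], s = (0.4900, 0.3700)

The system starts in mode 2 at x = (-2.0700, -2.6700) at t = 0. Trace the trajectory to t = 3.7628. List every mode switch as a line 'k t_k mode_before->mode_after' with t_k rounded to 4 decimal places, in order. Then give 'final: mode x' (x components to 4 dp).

Mode 2: guard c·x = 18.8461 hit at Δt = 1.4007 (t = 1.4007), x⁻ = (1.7501, -19.3375) → reset → x⁺ = (2.1876, -18.3874), jump to mode 1
Mode 1: guard c·x = 2.5272 hit at Δt = 1.4257 (t = 2.8264), x⁻ = (-5.8017, -5.0890) → reset → x⁺ = (-5.3915, -4.7857), jump to mode 2
Mode 2: flow for 0.9364 to horizon, guard not reached → x = (-2.9172, -15.6261)

1 1.4007 2->1
2 2.8264 1->2
final: 2 -2.9172 -15.6261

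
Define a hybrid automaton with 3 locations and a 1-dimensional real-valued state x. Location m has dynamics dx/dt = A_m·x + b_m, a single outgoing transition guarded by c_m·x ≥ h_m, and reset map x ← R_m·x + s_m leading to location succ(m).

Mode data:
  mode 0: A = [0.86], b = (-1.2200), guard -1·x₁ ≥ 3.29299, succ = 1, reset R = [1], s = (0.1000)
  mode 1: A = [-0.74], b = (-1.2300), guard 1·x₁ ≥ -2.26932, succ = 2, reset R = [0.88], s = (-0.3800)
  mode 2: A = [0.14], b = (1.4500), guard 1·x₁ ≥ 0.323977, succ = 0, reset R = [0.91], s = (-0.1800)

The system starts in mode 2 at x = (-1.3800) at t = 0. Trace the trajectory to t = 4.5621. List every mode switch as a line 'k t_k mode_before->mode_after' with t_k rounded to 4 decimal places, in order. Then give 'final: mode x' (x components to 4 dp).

1 1.2414 2->0
2 2.7353 0->1
3 3.9850 1->2
final: 2 -1.7055

Mode 2: guard c·x = 0.3240 hit at Δt = 1.2414 (t = 1.2414), x⁻ = (0.3240) → reset → x⁺ = (0.1148), jump to mode 0
Mode 0: guard c·x = 3.2930 hit at Δt = 1.4939 (t = 2.7353), x⁻ = (-3.2930) → reset → x⁺ = (-3.1930), jump to mode 1
Mode 1: guard c·x = -2.2693 hit at Δt = 1.2497 (t = 3.9850), x⁻ = (-2.2693) → reset → x⁺ = (-2.3770), jump to mode 2
Mode 2: flow for 0.5771 to horizon, guard not reached → x = (-1.7055)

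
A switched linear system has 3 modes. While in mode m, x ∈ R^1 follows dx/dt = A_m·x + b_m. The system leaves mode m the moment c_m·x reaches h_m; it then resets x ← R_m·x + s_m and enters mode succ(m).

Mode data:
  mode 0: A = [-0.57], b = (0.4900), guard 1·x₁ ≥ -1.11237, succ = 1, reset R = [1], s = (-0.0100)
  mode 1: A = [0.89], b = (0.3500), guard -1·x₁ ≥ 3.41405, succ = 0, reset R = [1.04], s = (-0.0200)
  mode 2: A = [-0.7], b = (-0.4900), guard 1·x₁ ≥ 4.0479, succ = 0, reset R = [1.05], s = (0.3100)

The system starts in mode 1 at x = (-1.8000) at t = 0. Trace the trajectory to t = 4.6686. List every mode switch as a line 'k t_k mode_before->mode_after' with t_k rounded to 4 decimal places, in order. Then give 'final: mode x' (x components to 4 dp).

Mode 1: guard c·x = 3.4141 hit at Δt = 0.8587 (t = 0.8587), x⁻ = (-3.4141) → reset → x⁺ = (-3.5706), jump to mode 0
Mode 0: guard c·x = -1.1124 hit at Δt = 1.4200 (t = 2.2787), x⁻ = (-1.1124) → reset → x⁺ = (-1.1224), jump to mode 1
Mode 1: guard c·x = 3.4141 hit at Δt = 1.5971 (t = 3.8758), x⁻ = (-3.4141) → reset → x⁺ = (-3.5706), jump to mode 0
Mode 0: flow for 0.7928 to horizon, guard not reached → x = (-1.9599)

1 0.8587 1->0
2 2.2787 0->1
3 3.8758 1->0
final: 0 -1.9599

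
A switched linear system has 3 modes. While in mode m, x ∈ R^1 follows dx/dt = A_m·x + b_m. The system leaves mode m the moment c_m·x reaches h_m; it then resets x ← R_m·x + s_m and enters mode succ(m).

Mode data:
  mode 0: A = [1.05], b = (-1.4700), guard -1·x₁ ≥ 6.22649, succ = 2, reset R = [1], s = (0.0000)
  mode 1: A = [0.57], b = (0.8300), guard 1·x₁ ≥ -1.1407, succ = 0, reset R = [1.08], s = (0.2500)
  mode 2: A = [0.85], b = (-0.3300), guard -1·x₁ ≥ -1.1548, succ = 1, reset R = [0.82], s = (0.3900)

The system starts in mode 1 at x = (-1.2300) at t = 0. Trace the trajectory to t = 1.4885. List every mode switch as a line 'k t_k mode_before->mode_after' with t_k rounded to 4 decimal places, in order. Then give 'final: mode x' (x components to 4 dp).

1 0.5839 1->0
final: 0 -4.7581

Mode 1: guard c·x = -1.1407 hit at Δt = 0.5839 (t = 0.5839), x⁻ = (-1.1407) → reset → x⁺ = (-0.9820), jump to mode 0
Mode 0: flow for 0.9046 to horizon, guard not reached → x = (-4.7581)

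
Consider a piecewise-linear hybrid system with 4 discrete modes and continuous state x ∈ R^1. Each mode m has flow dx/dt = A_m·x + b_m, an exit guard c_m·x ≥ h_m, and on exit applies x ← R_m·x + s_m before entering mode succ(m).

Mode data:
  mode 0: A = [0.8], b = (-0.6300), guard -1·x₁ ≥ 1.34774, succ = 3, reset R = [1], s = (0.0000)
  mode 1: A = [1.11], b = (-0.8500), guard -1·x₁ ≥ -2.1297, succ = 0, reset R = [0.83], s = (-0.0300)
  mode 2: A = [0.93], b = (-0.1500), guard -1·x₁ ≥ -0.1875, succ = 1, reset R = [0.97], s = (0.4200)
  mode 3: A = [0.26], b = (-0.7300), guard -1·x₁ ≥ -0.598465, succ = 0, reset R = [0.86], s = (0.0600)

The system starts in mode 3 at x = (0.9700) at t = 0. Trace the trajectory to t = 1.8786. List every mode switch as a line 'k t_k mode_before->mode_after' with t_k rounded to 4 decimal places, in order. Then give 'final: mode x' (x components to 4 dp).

Mode 3: guard c·x = -0.5985 hit at Δt = 0.7082 (t = 0.7082), x⁻ = (0.5985) → reset → x⁺ = (0.5747), jump to mode 0
Mode 0: flow for 1.1704 to horizon, guard not reached → x = (0.2447)

1 0.7082 3->0
final: 0 0.2447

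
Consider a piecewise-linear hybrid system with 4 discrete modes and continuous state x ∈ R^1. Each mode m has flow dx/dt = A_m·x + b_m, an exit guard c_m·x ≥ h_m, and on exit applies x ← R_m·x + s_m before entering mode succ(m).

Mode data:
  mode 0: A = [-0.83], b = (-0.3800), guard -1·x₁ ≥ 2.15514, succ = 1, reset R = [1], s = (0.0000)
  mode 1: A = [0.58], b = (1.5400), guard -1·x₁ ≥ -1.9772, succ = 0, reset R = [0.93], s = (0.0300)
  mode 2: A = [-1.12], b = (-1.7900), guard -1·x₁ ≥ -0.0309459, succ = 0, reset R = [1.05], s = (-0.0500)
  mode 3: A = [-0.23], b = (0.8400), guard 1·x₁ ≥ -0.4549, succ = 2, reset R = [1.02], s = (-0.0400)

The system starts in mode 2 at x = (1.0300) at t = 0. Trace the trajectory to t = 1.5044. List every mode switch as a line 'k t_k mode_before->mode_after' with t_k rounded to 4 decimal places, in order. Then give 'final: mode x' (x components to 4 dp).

Mode 2: guard c·x = -0.0309 hit at Δt = 0.4270 (t = 0.4270), x⁻ = (0.0309) → reset → x⁺ = (-0.0175), jump to mode 0
Mode 0: flow for 1.0774 to horizon, guard not reached → x = (-0.2778)

1 0.4270 2->0
final: 0 -0.2778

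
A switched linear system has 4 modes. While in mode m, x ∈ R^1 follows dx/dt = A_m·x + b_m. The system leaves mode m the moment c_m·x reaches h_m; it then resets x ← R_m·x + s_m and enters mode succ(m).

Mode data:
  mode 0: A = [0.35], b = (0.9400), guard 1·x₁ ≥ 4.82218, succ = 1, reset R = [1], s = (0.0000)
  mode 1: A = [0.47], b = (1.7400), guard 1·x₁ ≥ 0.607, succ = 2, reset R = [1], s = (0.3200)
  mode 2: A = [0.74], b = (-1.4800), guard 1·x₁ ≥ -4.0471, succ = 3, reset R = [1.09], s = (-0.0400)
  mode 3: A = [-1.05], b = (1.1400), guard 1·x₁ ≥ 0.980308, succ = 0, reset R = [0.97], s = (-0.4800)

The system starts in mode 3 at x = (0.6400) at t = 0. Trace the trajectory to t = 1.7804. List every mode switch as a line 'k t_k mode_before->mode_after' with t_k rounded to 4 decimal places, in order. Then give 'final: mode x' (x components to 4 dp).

Mode 3: guard c·x = 0.9803 hit at Δt = 1.3732 (t = 1.3732), x⁻ = (0.9803) → reset → x⁺ = (0.4709), jump to mode 0
Mode 0: flow for 0.4072 to horizon, guard not reached → x = (0.9544)

1 1.3732 3->0
final: 0 0.9544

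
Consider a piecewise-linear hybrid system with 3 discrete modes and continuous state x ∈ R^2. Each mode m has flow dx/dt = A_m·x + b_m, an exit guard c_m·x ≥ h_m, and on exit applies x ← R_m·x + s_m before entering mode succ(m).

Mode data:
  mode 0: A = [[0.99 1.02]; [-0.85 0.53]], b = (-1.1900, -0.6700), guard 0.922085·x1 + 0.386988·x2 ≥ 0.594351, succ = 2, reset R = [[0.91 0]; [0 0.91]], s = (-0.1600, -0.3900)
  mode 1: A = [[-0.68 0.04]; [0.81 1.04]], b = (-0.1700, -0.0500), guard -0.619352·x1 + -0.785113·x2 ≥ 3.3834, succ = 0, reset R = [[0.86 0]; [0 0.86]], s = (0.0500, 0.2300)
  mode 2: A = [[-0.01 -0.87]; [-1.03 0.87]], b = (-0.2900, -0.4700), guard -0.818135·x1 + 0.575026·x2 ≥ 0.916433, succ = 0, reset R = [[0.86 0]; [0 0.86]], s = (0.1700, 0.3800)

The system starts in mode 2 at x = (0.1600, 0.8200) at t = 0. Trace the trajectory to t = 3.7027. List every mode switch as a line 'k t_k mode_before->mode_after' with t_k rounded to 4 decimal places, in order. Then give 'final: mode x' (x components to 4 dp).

1 0.5158 2->0
2 1.9639 0->2
3 2.0967 2->0
4 2.9258 0->2
5 3.1411 2->0
final: 0 -0.1329 1.3874

Mode 2: guard c·x = 0.9164 hit at Δt = 0.5158 (t = 0.5158), x⁻ = (-0.3912, 1.0371) → reset → x⁺ = (-0.1665, 1.2719), jump to mode 0
Mode 0: guard c·x = 0.5944 hit at Δt = 1.4481 (t = 1.9639), x⁻ = (-0.0093, 1.5580) → reset → x⁺ = (-0.1685, 1.0278), jump to mode 2
Mode 2: guard c·x = 0.9164 hit at Δt = 0.1328 (t = 2.0967), x⁻ = (-0.3306, 1.1233) → reset → x⁺ = (-0.1143, 1.3461), jump to mode 0
Mode 0: guard c·x = 0.5944 hit at Δt = 0.8291 (t = 2.9258), x⁻ = (0.0380, 1.4453) → reset → x⁺ = (-0.1254, 0.9252), jump to mode 2
Mode 2: guard c·x = 0.9164 hit at Δt = 0.2153 (t = 3.1411), x⁻ = (-0.3724, 1.0639) → reset → x⁺ = (-0.1503, 1.2949), jump to mode 0
Mode 0: flow for 0.5616 to horizon, guard not reached → x = (-0.1329, 1.3874)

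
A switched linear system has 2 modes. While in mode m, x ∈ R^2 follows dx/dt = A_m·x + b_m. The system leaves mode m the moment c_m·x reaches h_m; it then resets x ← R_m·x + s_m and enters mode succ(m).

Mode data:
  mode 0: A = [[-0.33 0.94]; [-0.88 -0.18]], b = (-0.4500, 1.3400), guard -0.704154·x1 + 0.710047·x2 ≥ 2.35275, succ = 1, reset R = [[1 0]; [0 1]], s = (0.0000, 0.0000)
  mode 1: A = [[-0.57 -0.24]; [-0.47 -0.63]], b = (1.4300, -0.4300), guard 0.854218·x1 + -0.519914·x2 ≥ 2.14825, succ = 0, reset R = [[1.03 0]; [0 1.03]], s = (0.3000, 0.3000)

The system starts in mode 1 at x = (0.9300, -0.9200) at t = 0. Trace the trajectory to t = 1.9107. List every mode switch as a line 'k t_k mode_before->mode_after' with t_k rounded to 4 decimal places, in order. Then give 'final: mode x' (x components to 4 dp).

Mode 1: guard c·x = 2.1482 hit at Δt = 0.8920 (t = 0.8920), x⁻ = (1.7433, -1.2677) → reset → x⁺ = (2.0956, -1.0057), jump to mode 0
Mode 0: flow for 1.0187 to horizon, guard not reached → x = (0.4021, -0.5191)

1 0.8920 1->0
final: 0 0.4021 -0.5191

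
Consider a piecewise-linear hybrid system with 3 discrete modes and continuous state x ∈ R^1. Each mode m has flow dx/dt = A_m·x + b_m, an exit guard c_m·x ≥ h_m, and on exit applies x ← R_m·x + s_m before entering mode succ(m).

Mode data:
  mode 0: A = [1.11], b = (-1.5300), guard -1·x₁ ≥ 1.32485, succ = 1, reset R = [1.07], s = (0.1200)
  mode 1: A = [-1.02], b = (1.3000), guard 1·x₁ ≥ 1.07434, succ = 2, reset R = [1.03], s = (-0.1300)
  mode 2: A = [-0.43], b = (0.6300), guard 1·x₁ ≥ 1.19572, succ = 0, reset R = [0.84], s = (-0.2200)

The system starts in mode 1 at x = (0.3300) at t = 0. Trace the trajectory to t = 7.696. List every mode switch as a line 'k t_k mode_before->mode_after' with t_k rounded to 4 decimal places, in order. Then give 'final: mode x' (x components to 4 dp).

Mode 1: guard c·x = 1.0743 hit at Δt = 1.5211 (t = 1.5211), x⁻ = (1.0743) → reset → x⁺ = (0.9766), jump to mode 2
Mode 2: guard c·x = 1.1957 hit at Δt = 1.3843 (t = 2.9054), x⁻ = (1.1957) → reset → x⁺ = (0.7844), jump to mode 0
Mode 0: guard c·x = 1.3249 hit at Δt = 1.3652 (t = 4.2706), x⁻ = (-1.3248) → reset → x⁺ = (-1.2976), jump to mode 1
Mode 1: guard c·x = 1.0743 hit at Δt = 2.5032 (t = 6.7738), x⁻ = (1.0743) → reset → x⁺ = (0.9766), jump to mode 2
Mode 2: flow for 0.9222 to horizon, guard not reached → x = (1.1365)

1 1.5211 1->2
2 2.9054 2->0
3 4.2706 0->1
4 6.7738 1->2
final: 2 1.1365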